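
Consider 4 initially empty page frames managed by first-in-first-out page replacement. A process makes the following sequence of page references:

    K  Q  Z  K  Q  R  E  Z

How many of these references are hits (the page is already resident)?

K → miss, frames [K]
Q → miss, frames [K, Q]
Z → miss, frames [K, Q, Z]
K → hit
Q → hit
R → miss, frames [K, Q, Z, R]
E → miss, evict K, frames [Q, Z, R, E]
Z → hit
Hits: 3.

3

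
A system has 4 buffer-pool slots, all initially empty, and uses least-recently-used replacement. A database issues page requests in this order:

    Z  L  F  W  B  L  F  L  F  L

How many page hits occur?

Z -> miss, frames {Z}
L -> miss, frames {Z,L}
F -> miss, frames {Z,L,F}
W -> miss, frames {Z,L,F,W}
B -> miss, evict Z, frames {L,F,W,B}
L -> hit
F -> hit
L -> hit
F -> hit
L -> hit
Hits: 5.

5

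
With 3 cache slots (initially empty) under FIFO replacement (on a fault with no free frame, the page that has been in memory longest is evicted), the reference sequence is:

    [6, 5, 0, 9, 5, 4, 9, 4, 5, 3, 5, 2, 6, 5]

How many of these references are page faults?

6 -> fault, frames (6)
5 -> fault, frames (6 5)
0 -> fault, frames (6 5 0)
9 -> fault, evict 6, frames (5 0 9)
5 -> hit
4 -> fault, evict 5, frames (0 9 4)
9 -> hit
4 -> hit
5 -> fault, evict 0, frames (9 4 5)
3 -> fault, evict 9, frames (4 5 3)
5 -> hit
2 -> fault, evict 4, frames (5 3 2)
6 -> fault, evict 5, frames (3 2 6)
5 -> fault, evict 3, frames (2 6 5)
Page faults: 10.

10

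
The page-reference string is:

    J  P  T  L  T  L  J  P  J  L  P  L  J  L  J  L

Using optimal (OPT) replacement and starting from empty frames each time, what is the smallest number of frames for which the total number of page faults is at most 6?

3

f=1: 16 faults
f=2: 8 faults
f=3: 5 faults
f=4: 4 faults
Smallest f with faults ≤ 6 is 3.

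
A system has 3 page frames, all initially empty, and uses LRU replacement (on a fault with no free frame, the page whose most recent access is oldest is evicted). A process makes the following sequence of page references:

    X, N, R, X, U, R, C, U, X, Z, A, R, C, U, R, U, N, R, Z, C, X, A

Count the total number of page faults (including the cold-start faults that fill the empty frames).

16

X -> fault, frames (X)
N -> fault, frames (X N)
R -> fault, frames (X N R)
X -> hit
U -> fault, evict N, frames (R X U)
R -> hit
C -> fault, evict X, frames (U R C)
U -> hit
X -> fault, evict R, frames (C U X)
Z -> fault, evict C, frames (U X Z)
A -> fault, evict U, frames (X Z A)
R -> fault, evict X, frames (Z A R)
C -> fault, evict Z, frames (A R C)
U -> fault, evict A, frames (R C U)
R -> hit
U -> hit
N -> fault, evict C, frames (R U N)
R -> hit
Z -> fault, evict U, frames (N R Z)
C -> fault, evict N, frames (R Z C)
X -> fault, evict R, frames (Z C X)
A -> fault, evict Z, frames (C X A)
Page faults: 16.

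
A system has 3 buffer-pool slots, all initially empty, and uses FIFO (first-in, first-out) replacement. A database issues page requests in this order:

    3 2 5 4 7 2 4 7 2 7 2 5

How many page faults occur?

3 -> miss, frames [3]
2 -> miss, frames [3, 2]
5 -> miss, frames [3, 2, 5]
4 -> miss, evict 3, frames [2, 5, 4]
7 -> miss, evict 2, frames [5, 4, 7]
2 -> miss, evict 5, frames [4, 7, 2]
4 -> hit
7 -> hit
2 -> hit
7 -> hit
2 -> hit
5 -> miss, evict 4, frames [7, 2, 5]
Page faults: 7.

7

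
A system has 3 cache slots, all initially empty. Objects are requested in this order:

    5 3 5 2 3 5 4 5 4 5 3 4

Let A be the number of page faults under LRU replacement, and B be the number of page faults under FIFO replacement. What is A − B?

Under LRU: F F . F . . F . . . . . → 4 faults.
Under FIFO: F F . F . . F F . . F . → 6 faults.
A − B = 4 − 6 = -2.

-2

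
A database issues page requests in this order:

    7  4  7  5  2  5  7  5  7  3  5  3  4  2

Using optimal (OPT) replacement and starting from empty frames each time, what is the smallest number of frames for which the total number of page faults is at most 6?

f=1: 14 faults
f=2: 8 faults
f=3: 6 faults
f=4: 5 faults
f=5: 5 faults
Smallest f with faults ≤ 6 is 3.

3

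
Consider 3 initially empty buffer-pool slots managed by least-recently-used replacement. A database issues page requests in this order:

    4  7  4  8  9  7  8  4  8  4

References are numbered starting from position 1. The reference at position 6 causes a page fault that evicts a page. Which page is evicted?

4

pos 1: 4 → fault, frames {4}
pos 2: 7 → fault, frames {4,7}
pos 3: 4 → hit
pos 4: 8 → fault, frames {7,4,8}
pos 5: 9 → fault, evict 7, frames {4,8,9}
pos 6: 7 → fault, evict 4, frames {8,9,7}
At position 6, page 4 is evicted.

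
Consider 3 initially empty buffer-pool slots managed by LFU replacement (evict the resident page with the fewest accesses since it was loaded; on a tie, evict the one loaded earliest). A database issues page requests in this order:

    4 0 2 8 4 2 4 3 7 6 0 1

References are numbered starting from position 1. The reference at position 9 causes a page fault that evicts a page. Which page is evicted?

3

pos 1: 4: fault, frames [4]
pos 2: 0: fault, frames [4, 0]
pos 3: 2: fault, frames [4, 0, 2]
pos 4: 8: fault, evict 4, frames [0, 2, 8]
pos 5: 4: fault, evict 0, frames [2, 8, 4]
pos 6: 2: hit
pos 7: 4: hit
pos 8: 3: fault, evict 8, frames [2, 4, 3]
pos 9: 7: fault, evict 3, frames [2, 4, 7]
At position 9, page 3 is evicted.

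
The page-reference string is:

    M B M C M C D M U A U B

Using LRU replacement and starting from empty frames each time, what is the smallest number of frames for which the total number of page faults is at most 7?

f=1: 12 faults
f=2: 8 faults
f=3: 7 faults
f=4: 7 faults
f=5: 7 faults
f=6: 6 faults
Smallest f with faults ≤ 7 is 3.

3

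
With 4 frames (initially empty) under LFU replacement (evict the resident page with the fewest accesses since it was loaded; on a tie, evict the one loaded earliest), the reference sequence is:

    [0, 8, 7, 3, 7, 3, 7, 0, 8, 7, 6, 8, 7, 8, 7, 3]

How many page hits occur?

0 -> fault, frames [0]
8 -> fault, frames [0, 8]
7 -> fault, frames [0, 8, 7]
3 -> fault, frames [0, 8, 7, 3]
7 -> hit
3 -> hit
7 -> hit
0 -> hit
8 -> hit
7 -> hit
6 -> fault, evict 0, frames [8, 7, 3, 6]
8 -> hit
7 -> hit
8 -> hit
7 -> hit
3 -> hit
Hits: 11.

11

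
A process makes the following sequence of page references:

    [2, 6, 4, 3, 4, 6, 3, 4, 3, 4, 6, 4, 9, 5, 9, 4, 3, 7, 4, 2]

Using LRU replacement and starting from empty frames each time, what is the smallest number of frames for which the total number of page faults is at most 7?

f=1: 20 faults
f=2: 15 faults
f=3: 9 faults
f=4: 9 faults
f=5: 8 faults
f=6: 8 faults
f=7: 7 faults
Smallest f with faults ≤ 7 is 7.

7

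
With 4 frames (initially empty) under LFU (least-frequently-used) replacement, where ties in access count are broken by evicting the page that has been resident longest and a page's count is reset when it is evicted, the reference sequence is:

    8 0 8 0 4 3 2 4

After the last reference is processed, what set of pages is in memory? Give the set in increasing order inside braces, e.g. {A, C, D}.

8: fault, frames (8)
0: fault, frames (8 0)
8: hit
0: hit
4: fault, frames (8 0 4)
3: fault, frames (8 0 4 3)
2: fault, evict 4, frames (8 0 3 2)
4: fault, evict 3, frames (8 0 2 4)

{0, 2, 4, 8}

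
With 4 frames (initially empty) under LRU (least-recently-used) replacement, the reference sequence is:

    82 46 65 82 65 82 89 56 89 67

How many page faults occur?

6

82: miss, frames (82)
46: miss, frames (82 46)
65: miss, frames (82 46 65)
82: hit
65: hit
82: hit
89: miss, frames (46 65 82 89)
56: miss, evict 46, frames (65 82 89 56)
89: hit
67: miss, evict 65, frames (82 56 89 67)
Page faults: 6.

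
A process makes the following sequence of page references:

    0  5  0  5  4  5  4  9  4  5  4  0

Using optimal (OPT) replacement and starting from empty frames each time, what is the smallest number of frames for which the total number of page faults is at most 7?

2

f=1: 12 faults
f=2: 6 faults
f=3: 5 faults
f=4: 4 faults
Smallest f with faults ≤ 7 is 2.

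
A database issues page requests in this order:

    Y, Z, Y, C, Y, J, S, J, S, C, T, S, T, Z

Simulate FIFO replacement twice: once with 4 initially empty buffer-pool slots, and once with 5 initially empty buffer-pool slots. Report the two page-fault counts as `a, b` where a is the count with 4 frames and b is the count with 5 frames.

7, 6

4 frames: F F . F . F F . . . F . . F → 7 faults.
5 frames: F F . F . F F . . . F . . . → 6 faults.
6 < 7: adding a frame reduced faults, as is typical.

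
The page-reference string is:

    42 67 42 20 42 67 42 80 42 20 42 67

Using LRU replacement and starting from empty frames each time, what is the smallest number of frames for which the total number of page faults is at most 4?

4

f=1: 12 faults
f=2: 7 faults
f=3: 6 faults
f=4: 4 faults
Smallest f with faults ≤ 4 is 4.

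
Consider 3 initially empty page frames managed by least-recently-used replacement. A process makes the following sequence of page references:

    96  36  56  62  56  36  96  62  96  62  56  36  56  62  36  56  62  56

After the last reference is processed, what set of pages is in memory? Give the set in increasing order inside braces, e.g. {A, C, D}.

96: fault, frames [96]
36: fault, frames [96, 36]
56: fault, frames [96, 36, 56]
62: fault, evict 96, frames [36, 56, 62]
56: hit
36: hit
96: fault, evict 62, frames [56, 36, 96]
62: fault, evict 56, frames [36, 96, 62]
96: hit
62: hit
56: fault, evict 36, frames [96, 62, 56]
36: fault, evict 96, frames [62, 56, 36]
56: hit
62: hit
36: hit
56: hit
62: hit
56: hit

{36, 56, 62}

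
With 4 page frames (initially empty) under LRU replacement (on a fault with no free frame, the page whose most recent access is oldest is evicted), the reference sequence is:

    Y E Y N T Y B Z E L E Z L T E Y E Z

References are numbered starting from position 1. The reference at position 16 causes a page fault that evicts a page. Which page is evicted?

pos 1: Y -> fault, frames (Y)
pos 2: E -> fault, frames (Y E)
pos 3: Y -> hit
pos 4: N -> fault, frames (E Y N)
pos 5: T -> fault, frames (E Y N T)
pos 6: Y -> hit
pos 7: B -> fault, evict E, frames (N T Y B)
pos 8: Z -> fault, evict N, frames (T Y B Z)
pos 9: E -> fault, evict T, frames (Y B Z E)
pos 10: L -> fault, evict Y, frames (B Z E L)
pos 11: E -> hit
pos 12: Z -> hit
pos 13: L -> hit
pos 14: T -> fault, evict B, frames (E Z L T)
pos 15: E -> hit
pos 16: Y -> fault, evict Z, frames (L T E Y)
At position 16, page Z is evicted.

Z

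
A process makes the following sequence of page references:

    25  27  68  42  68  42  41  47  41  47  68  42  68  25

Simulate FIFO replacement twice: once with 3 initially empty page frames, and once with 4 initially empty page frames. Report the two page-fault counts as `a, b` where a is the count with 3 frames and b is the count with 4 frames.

9, 7

3 frames: F F F F . . F F . . F F . F → 9 faults.
4 frames: F F F F . . F F . . . . . F → 7 faults.
7 < 9: adding a frame reduced faults, as is typical.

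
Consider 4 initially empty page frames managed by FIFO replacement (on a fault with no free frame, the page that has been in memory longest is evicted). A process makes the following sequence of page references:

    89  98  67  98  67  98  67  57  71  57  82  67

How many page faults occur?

6

89 → fault, frames (89)
98 → fault, frames (89 98)
67 → fault, frames (89 98 67)
98 → hit
67 → hit
98 → hit
67 → hit
57 → fault, frames (89 98 67 57)
71 → fault, evict 89, frames (98 67 57 71)
57 → hit
82 → fault, evict 98, frames (67 57 71 82)
67 → hit
Page faults: 6.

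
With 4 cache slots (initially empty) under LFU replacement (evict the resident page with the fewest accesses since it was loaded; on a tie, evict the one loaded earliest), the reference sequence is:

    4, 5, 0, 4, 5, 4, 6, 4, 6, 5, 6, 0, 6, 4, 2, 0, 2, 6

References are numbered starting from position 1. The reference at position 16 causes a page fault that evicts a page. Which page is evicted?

pos 1: 4 -> fault, frames (4)
pos 2: 5 -> fault, frames (4 5)
pos 3: 0 -> fault, frames (4 5 0)
pos 4: 4 -> hit
pos 5: 5 -> hit
pos 6: 4 -> hit
pos 7: 6 -> fault, frames (4 5 0 6)
pos 8: 4 -> hit
pos 9: 6 -> hit
pos 10: 5 -> hit
pos 11: 6 -> hit
pos 12: 0 -> hit
pos 13: 6 -> hit
pos 14: 4 -> hit
pos 15: 2 -> fault, evict 0, frames (4 5 6 2)
pos 16: 0 -> fault, evict 2, frames (4 5 6 0)
At position 16, page 2 is evicted.

2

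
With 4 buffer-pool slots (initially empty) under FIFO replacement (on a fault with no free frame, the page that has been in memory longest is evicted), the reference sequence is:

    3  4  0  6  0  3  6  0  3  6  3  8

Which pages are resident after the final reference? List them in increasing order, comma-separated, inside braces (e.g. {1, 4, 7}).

3 → fault, frames [3]
4 → fault, frames [3, 4]
0 → fault, frames [3, 4, 0]
6 → fault, frames [3, 4, 0, 6]
0 → hit
3 → hit
6 → hit
0 → hit
3 → hit
6 → hit
3 → hit
8 → fault, evict 3, frames [4, 0, 6, 8]

{0, 4, 6, 8}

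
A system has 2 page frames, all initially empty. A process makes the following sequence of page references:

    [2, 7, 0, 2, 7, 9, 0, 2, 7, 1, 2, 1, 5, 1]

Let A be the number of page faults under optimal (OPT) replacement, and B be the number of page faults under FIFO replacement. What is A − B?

Under OPT: F F F . F F . F F F . . F . → 9 faults.
Under FIFO: F F F F F F F F F F F . F F → 13 faults.
A − B = 9 − 13 = -4.

-4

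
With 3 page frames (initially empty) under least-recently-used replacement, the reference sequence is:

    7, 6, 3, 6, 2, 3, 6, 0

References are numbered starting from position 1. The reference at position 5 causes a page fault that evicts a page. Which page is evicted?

7

pos 1: 7: miss, frames [7]
pos 2: 6: miss, frames [7, 6]
pos 3: 3: miss, frames [7, 6, 3]
pos 4: 6: hit
pos 5: 2: miss, evict 7, frames [3, 6, 2]
At position 5, page 7 is evicted.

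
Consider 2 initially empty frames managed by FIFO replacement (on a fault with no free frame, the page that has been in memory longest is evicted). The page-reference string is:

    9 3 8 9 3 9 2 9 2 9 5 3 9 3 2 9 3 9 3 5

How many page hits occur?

6

9 → miss, frames [9]
3 → miss, frames [9, 3]
8 → miss, evict 9, frames [3, 8]
9 → miss, evict 3, frames [8, 9]
3 → miss, evict 8, frames [9, 3]
9 → hit
2 → miss, evict 9, frames [3, 2]
9 → miss, evict 3, frames [2, 9]
2 → hit
9 → hit
5 → miss, evict 2, frames [9, 5]
3 → miss, evict 9, frames [5, 3]
9 → miss, evict 5, frames [3, 9]
3 → hit
2 → miss, evict 3, frames [9, 2]
9 → hit
3 → miss, evict 9, frames [2, 3]
9 → miss, evict 2, frames [3, 9]
3 → hit
5 → miss, evict 3, frames [9, 5]
Hits: 6.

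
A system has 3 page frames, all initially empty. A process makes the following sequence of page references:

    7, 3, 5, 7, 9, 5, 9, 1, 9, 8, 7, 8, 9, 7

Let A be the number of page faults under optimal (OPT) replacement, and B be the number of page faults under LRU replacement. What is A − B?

-1

Under OPT: F F F . F . . F . F . . . . → 6 faults.
Under LRU: F F F . F . . F . F F . . . → 7 faults.
A − B = 6 − 7 = -1.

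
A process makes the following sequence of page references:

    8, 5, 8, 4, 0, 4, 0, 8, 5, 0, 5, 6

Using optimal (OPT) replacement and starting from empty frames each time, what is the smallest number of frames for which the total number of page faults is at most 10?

f=1: 12 faults
f=2: 7 faults
f=3: 6 faults
f=4: 5 faults
f=5: 5 faults
Smallest f with faults ≤ 10 is 2.

2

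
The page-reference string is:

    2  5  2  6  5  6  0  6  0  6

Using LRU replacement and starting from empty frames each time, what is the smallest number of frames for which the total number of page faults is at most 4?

f=1: 10 faults
f=2: 5 faults
f=3: 4 faults
f=4: 4 faults
Smallest f with faults ≤ 4 is 3.

3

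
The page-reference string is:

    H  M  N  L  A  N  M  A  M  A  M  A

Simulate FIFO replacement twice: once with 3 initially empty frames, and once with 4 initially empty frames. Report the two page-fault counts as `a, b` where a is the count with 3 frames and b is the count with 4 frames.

6, 5

3 frames: F F F F F . F . . . . . → 6 faults.
4 frames: F F F F F . . . . . . . → 5 faults.
5 < 6: adding a frame reduced faults, as is typical.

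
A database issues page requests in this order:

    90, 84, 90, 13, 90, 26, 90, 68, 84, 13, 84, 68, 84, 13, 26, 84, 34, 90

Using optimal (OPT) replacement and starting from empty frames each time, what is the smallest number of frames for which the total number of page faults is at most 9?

3

f=1: 18 faults
f=2: 12 faults
f=3: 9 faults
f=4: 7 faults
f=5: 6 faults
f=6: 6 faults
Smallest f with faults ≤ 9 is 3.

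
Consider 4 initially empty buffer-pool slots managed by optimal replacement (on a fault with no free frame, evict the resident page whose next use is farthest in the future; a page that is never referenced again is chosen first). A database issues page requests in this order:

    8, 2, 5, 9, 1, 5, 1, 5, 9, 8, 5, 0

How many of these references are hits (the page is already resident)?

8 → miss, frames (8)
2 → miss, frames (8 2)
5 → miss, frames (8 2 5)
9 → miss, frames (8 2 5 9)
1 → miss, evict 2, frames (8 5 9 1)
5 → hit
1 → hit
5 → hit
9 → hit
8 → hit
5 → hit
0 → miss, evict 1, frames (8 5 9 0)
Hits: 6.

6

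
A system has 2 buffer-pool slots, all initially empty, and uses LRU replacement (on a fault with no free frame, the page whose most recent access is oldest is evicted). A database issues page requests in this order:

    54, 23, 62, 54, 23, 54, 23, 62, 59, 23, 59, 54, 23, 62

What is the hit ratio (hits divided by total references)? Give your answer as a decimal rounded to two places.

0.21

54 -> miss, frames (54)
23 -> miss, frames (54 23)
62 -> miss, evict 54, frames (23 62)
54 -> miss, evict 23, frames (62 54)
23 -> miss, evict 62, frames (54 23)
54 -> hit
23 -> hit
62 -> miss, evict 54, frames (23 62)
59 -> miss, evict 23, frames (62 59)
23 -> miss, evict 62, frames (59 23)
59 -> hit
54 -> miss, evict 23, frames (59 54)
23 -> miss, evict 59, frames (54 23)
62 -> miss, evict 54, frames (23 62)
Hits: 3 of 14 references → 3/14 = 0.2143.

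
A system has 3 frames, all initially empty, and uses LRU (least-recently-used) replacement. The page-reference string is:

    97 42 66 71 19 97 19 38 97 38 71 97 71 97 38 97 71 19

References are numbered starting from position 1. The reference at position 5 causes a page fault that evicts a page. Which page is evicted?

42

pos 1: 97 -> fault, frames {97}
pos 2: 42 -> fault, frames {97,42}
pos 3: 66 -> fault, frames {97,42,66}
pos 4: 71 -> fault, evict 97, frames {42,66,71}
pos 5: 19 -> fault, evict 42, frames {66,71,19}
At position 5, page 42 is evicted.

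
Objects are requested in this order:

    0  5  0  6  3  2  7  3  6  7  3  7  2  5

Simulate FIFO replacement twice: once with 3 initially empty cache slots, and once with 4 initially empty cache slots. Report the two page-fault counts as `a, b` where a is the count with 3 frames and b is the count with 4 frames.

3 frames: F F . F F F F . F . F . F F → 10 faults.
4 frames: F F . F F F F . . . . . . F → 7 faults.
7 < 10: adding a frame reduced faults, as is typical.

10, 7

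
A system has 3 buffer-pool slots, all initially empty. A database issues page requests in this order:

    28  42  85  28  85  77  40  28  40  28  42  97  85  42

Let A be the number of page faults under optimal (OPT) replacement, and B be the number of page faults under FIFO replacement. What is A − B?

Under OPT: F F F . . F F . . . . F F . → 7 faults.
Under FIFO: F F F . . F F F . . F F F . → 9 faults.
A − B = 7 − 9 = -2.

-2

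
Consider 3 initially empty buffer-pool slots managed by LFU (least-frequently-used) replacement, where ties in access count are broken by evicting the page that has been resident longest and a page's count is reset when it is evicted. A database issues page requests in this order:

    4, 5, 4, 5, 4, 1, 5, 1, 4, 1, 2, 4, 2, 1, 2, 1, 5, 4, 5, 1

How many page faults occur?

5

4 → miss, frames {4}
5 → miss, frames {4,5}
4 → hit
5 → hit
4 → hit
1 → miss, frames {4,5,1}
5 → hit
1 → hit
4 → hit
1 → hit
2 → miss, evict 5, frames {4,1,2}
4 → hit
2 → hit
1 → hit
2 → hit
1 → hit
5 → miss, evict 2, frames {4,1,5}
4 → hit
5 → hit
1 → hit
Page faults: 5.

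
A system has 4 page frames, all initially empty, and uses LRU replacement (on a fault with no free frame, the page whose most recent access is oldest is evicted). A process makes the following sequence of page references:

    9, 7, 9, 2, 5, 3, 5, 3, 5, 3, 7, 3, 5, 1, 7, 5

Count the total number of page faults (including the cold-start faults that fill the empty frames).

9: miss, frames {9}
7: miss, frames {9,7}
9: hit
2: miss, frames {7,9,2}
5: miss, frames {7,9,2,5}
3: miss, evict 7, frames {9,2,5,3}
5: hit
3: hit
5: hit
3: hit
7: miss, evict 9, frames {2,5,3,7}
3: hit
5: hit
1: miss, evict 2, frames {7,3,5,1}
7: hit
5: hit
Page faults: 7.

7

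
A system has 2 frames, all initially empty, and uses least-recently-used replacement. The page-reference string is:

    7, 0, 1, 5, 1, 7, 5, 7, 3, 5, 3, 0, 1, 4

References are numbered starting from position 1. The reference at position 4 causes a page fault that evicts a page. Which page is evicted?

pos 1: 7 -> miss, frames {7}
pos 2: 0 -> miss, frames {7,0}
pos 3: 1 -> miss, evict 7, frames {0,1}
pos 4: 5 -> miss, evict 0, frames {1,5}
At position 4, page 0 is evicted.

0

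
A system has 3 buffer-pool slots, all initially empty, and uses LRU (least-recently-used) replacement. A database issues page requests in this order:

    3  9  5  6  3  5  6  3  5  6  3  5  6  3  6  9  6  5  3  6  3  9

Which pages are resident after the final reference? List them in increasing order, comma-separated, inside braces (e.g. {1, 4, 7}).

3 -> miss, frames (3)
9 -> miss, frames (3 9)
5 -> miss, frames (3 9 5)
6 -> miss, evict 3, frames (9 5 6)
3 -> miss, evict 9, frames (5 6 3)
5 -> hit
6 -> hit
3 -> hit
5 -> hit
6 -> hit
3 -> hit
5 -> hit
6 -> hit
3 -> hit
6 -> hit
9 -> miss, evict 5, frames (3 6 9)
6 -> hit
5 -> miss, evict 3, frames (9 6 5)
3 -> miss, evict 9, frames (6 5 3)
6 -> hit
3 -> hit
9 -> miss, evict 5, frames (6 3 9)

{3, 6, 9}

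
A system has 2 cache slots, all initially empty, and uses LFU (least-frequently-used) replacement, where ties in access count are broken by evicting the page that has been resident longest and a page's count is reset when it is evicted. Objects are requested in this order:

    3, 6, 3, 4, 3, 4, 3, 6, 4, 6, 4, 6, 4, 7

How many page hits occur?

3 -> miss, frames (3)
6 -> miss, frames (3 6)
3 -> hit
4 -> miss, evict 6, frames (3 4)
3 -> hit
4 -> hit
3 -> hit
6 -> miss, evict 4, frames (3 6)
4 -> miss, evict 6, frames (3 4)
6 -> miss, evict 4, frames (3 6)
4 -> miss, evict 6, frames (3 4)
6 -> miss, evict 4, frames (3 6)
4 -> miss, evict 6, frames (3 4)
7 -> miss, evict 4, frames (3 7)
Hits: 4.

4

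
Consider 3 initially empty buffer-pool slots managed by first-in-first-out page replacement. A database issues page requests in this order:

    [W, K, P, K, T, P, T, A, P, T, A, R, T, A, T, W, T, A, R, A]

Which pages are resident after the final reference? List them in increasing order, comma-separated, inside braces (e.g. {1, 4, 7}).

W: miss, frames (W)
K: miss, frames (W K)
P: miss, frames (W K P)
K: hit
T: miss, evict W, frames (K P T)
P: hit
T: hit
A: miss, evict K, frames (P T A)
P: hit
T: hit
A: hit
R: miss, evict P, frames (T A R)
T: hit
A: hit
T: hit
W: miss, evict T, frames (A R W)
T: miss, evict A, frames (R W T)
A: miss, evict R, frames (W T A)
R: miss, evict W, frames (T A R)
A: hit

{A, R, T}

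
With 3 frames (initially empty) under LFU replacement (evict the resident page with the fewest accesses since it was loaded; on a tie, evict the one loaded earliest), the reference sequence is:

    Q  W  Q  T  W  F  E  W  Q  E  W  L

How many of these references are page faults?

6

Q: miss, frames (Q)
W: miss, frames (Q W)
Q: hit
T: miss, frames (Q W T)
W: hit
F: miss, evict T, frames (Q W F)
E: miss, evict F, frames (Q W E)
W: hit
Q: hit
E: hit
W: hit
L: miss, evict E, frames (Q W L)
Page faults: 6.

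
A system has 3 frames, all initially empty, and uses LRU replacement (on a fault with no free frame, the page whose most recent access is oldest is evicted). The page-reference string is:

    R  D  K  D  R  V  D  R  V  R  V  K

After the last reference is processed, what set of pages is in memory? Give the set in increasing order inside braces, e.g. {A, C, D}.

{K, R, V}

R -> miss, frames {R}
D -> miss, frames {R,D}
K -> miss, frames {R,D,K}
D -> hit
R -> hit
V -> miss, evict K, frames {D,R,V}
D -> hit
R -> hit
V -> hit
R -> hit
V -> hit
K -> miss, evict D, frames {R,V,K}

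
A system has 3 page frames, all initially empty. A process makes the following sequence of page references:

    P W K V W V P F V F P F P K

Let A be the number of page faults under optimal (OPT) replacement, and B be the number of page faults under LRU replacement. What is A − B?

Under OPT: F F F F . . . F . . . . . F → 6 faults.
Under LRU: F F F F . . F F . . . . . F → 7 faults.
A − B = 6 − 7 = -1.

-1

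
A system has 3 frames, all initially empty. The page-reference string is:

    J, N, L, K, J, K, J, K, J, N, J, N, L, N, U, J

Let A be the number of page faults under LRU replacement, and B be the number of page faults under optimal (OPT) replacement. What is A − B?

3

Under LRU: F F F F F . . . . F . . F . F F → 9 faults.
Under OPT: F F F F . . . . . . . . F . F . → 6 faults.
A − B = 9 − 6 = 3.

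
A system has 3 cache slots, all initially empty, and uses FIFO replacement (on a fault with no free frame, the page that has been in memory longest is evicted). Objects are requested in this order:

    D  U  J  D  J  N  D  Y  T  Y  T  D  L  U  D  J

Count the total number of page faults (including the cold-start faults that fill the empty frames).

D -> fault, frames {D}
U -> fault, frames {D,U}
J -> fault, frames {D,U,J}
D -> hit
J -> hit
N -> fault, evict D, frames {U,J,N}
D -> fault, evict U, frames {J,N,D}
Y -> fault, evict J, frames {N,D,Y}
T -> fault, evict N, frames {D,Y,T}
Y -> hit
T -> hit
D -> hit
L -> fault, evict D, frames {Y,T,L}
U -> fault, evict Y, frames {T,L,U}
D -> fault, evict T, frames {L,U,D}
J -> fault, evict L, frames {U,D,J}
Page faults: 11.

11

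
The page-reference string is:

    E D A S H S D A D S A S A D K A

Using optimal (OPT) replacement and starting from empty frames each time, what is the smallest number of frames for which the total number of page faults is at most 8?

f=1: 16 faults
f=2: 10 faults
f=3: 7 faults
f=4: 6 faults
f=5: 6 faults
f=6: 6 faults
Smallest f with faults ≤ 8 is 3.

3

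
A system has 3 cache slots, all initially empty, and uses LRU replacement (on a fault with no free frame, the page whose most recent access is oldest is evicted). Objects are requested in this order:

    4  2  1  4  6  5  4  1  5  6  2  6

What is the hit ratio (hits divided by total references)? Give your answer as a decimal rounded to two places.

4 → miss, frames [4]
2 → miss, frames [4, 2]
1 → miss, frames [4, 2, 1]
4 → hit
6 → miss, evict 2, frames [1, 4, 6]
5 → miss, evict 1, frames [4, 6, 5]
4 → hit
1 → miss, evict 6, frames [5, 4, 1]
5 → hit
6 → miss, evict 4, frames [1, 5, 6]
2 → miss, evict 1, frames [5, 6, 2]
6 → hit
Hits: 4 of 12 references → 4/12 = 0.3333.

0.33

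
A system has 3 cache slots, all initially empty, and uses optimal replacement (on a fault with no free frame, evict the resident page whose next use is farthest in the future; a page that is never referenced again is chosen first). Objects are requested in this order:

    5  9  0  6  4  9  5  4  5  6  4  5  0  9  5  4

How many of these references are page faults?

5 → fault, frames {5}
9 → fault, frames {5,9}
0 → fault, frames {5,9,0}
6 → fault, evict 0, frames {5,9,6}
4 → fault, evict 6, frames {5,9,4}
9 → hit
5 → hit
4 → hit
5 → hit
6 → fault, evict 9, frames {5,4,6}
4 → hit
5 → hit
0 → fault, evict 6, frames {5,4,0}
9 → fault, evict 0, frames {5,4,9}
5 → hit
4 → hit
Page faults: 8.

8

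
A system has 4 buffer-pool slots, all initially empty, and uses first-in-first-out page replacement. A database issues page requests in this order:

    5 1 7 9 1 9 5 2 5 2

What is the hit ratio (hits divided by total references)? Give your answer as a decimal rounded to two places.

0.40

5 → fault, frames [5]
1 → fault, frames [5, 1]
7 → fault, frames [5, 1, 7]
9 → fault, frames [5, 1, 7, 9]
1 → hit
9 → hit
5 → hit
2 → fault, evict 5, frames [1, 7, 9, 2]
5 → fault, evict 1, frames [7, 9, 2, 5]
2 → hit
Hits: 4 of 10 references → 4/10 = 0.4000.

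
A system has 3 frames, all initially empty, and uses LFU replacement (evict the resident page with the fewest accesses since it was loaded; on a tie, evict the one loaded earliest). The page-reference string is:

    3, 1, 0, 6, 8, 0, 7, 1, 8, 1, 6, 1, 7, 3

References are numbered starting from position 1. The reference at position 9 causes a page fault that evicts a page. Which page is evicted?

7

pos 1: 3 -> miss, frames {3}
pos 2: 1 -> miss, frames {3,1}
pos 3: 0 -> miss, frames {3,1,0}
pos 4: 6 -> miss, evict 3, frames {1,0,6}
pos 5: 8 -> miss, evict 1, frames {0,6,8}
pos 6: 0 -> hit
pos 7: 7 -> miss, evict 6, frames {0,8,7}
pos 8: 1 -> miss, evict 8, frames {0,7,1}
pos 9: 8 -> miss, evict 7, frames {0,1,8}
At position 9, page 7 is evicted.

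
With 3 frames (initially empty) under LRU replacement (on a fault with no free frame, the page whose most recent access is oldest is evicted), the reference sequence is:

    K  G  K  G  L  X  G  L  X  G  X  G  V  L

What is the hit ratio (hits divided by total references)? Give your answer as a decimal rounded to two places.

0.57

K: fault, frames (K)
G: fault, frames (K G)
K: hit
G: hit
L: fault, frames (K G L)
X: fault, evict K, frames (G L X)
G: hit
L: hit
X: hit
G: hit
X: hit
G: hit
V: fault, evict L, frames (X G V)
L: fault, evict X, frames (G V L)
Hits: 8 of 14 references → 8/14 = 0.5714.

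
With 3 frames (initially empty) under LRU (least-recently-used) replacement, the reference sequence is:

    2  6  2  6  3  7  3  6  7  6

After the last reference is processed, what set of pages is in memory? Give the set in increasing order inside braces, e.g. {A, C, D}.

2: fault, frames {2}
6: fault, frames {2,6}
2: hit
6: hit
3: fault, frames {2,6,3}
7: fault, evict 2, frames {6,3,7}
3: hit
6: hit
7: hit
6: hit

{3, 6, 7}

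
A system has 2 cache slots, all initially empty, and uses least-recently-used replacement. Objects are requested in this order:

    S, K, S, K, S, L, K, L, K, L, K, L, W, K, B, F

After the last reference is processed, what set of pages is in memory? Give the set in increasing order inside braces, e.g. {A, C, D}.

S → fault, frames [S]
K → fault, frames [S, K]
S → hit
K → hit
S → hit
L → fault, evict K, frames [S, L]
K → fault, evict S, frames [L, K]
L → hit
K → hit
L → hit
K → hit
L → hit
W → fault, evict K, frames [L, W]
K → fault, evict L, frames [W, K]
B → fault, evict W, frames [K, B]
F → fault, evict K, frames [B, F]

{B, F}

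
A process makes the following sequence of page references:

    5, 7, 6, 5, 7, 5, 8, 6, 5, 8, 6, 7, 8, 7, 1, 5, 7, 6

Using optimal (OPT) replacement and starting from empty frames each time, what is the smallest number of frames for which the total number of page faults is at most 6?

f=1: 18 faults
f=2: 11 faults
f=3: 7 faults
f=4: 5 faults
f=5: 5 faults
Smallest f with faults ≤ 6 is 4.

4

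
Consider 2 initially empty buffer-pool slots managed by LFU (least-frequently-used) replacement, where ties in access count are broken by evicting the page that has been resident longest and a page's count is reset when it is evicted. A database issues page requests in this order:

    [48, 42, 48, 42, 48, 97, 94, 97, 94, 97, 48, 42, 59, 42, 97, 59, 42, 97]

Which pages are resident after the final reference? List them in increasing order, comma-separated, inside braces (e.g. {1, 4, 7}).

{48, 97}

48 → miss, frames [48]
42 → miss, frames [48, 42]
48 → hit
42 → hit
48 → hit
97 → miss, evict 42, frames [48, 97]
94 → miss, evict 97, frames [48, 94]
97 → miss, evict 94, frames [48, 97]
94 → miss, evict 97, frames [48, 94]
97 → miss, evict 94, frames [48, 97]
48 → hit
42 → miss, evict 97, frames [48, 42]
59 → miss, evict 42, frames [48, 59]
42 → miss, evict 59, frames [48, 42]
97 → miss, evict 42, frames [48, 97]
59 → miss, evict 97, frames [48, 59]
42 → miss, evict 59, frames [48, 42]
97 → miss, evict 42, frames [48, 97]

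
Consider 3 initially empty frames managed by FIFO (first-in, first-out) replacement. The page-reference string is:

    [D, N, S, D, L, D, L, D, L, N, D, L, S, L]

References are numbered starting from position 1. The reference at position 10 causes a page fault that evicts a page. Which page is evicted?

pos 1: D: fault, frames {D}
pos 2: N: fault, frames {D,N}
pos 3: S: fault, frames {D,N,S}
pos 4: D: hit
pos 5: L: fault, evict D, frames {N,S,L}
pos 6: D: fault, evict N, frames {S,L,D}
pos 7: L: hit
pos 8: D: hit
pos 9: L: hit
pos 10: N: fault, evict S, frames {L,D,N}
At position 10, page S is evicted.

S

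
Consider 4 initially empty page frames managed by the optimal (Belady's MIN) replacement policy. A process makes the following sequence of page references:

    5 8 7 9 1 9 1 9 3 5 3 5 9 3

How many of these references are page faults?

6

5: fault, frames {5}
8: fault, frames {5,8}
7: fault, frames {5,8,7}
9: fault, frames {5,8,7,9}
1: fault, evict 7, frames {5,8,9,1}
9: hit
1: hit
9: hit
3: fault, evict 1, frames {5,8,9,3}
5: hit
3: hit
5: hit
9: hit
3: hit
Page faults: 6.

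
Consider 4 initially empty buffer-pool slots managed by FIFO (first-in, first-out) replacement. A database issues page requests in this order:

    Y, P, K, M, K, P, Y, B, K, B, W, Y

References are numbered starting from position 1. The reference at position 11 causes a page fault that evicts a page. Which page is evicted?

pos 1: Y -> fault, frames [Y]
pos 2: P -> fault, frames [Y, P]
pos 3: K -> fault, frames [Y, P, K]
pos 4: M -> fault, frames [Y, P, K, M]
pos 5: K -> hit
pos 6: P -> hit
pos 7: Y -> hit
pos 8: B -> fault, evict Y, frames [P, K, M, B]
pos 9: K -> hit
pos 10: B -> hit
pos 11: W -> fault, evict P, frames [K, M, B, W]
At position 11, page P is evicted.

P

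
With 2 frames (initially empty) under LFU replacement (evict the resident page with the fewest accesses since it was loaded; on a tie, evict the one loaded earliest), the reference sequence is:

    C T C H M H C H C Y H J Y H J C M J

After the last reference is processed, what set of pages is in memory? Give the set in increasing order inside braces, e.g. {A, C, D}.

{C, J}

C -> fault, frames {C}
T -> fault, frames {C,T}
C -> hit
H -> fault, evict T, frames {C,H}
M -> fault, evict H, frames {C,M}
H -> fault, evict M, frames {C,H}
C -> hit
H -> hit
C -> hit
Y -> fault, evict H, frames {C,Y}
H -> fault, evict Y, frames {C,H}
J -> fault, evict H, frames {C,J}
Y -> fault, evict J, frames {C,Y}
H -> fault, evict Y, frames {C,H}
J -> fault, evict H, frames {C,J}
C -> hit
M -> fault, evict J, frames {C,M}
J -> fault, evict M, frames {C,J}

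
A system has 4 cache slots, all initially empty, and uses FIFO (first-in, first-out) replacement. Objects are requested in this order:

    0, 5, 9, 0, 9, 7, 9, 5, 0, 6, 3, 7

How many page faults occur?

6

0 → miss, frames {0}
5 → miss, frames {0,5}
9 → miss, frames {0,5,9}
0 → hit
9 → hit
7 → miss, frames {0,5,9,7}
9 → hit
5 → hit
0 → hit
6 → miss, evict 0, frames {5,9,7,6}
3 → miss, evict 5, frames {9,7,6,3}
7 → hit
Page faults: 6.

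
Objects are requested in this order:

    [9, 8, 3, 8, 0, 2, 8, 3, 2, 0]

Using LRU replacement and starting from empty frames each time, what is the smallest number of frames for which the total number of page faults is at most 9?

f=1: 10 faults
f=2: 9 faults
f=3: 7 faults
f=4: 5 faults
f=5: 5 faults
Smallest f with faults ≤ 9 is 2.

2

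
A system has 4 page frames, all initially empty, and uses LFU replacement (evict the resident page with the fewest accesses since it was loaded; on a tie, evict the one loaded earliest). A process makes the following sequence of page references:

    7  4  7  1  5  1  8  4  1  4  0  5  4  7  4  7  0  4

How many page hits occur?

7 -> fault, frames {7}
4 -> fault, frames {7,4}
7 -> hit
1 -> fault, frames {7,4,1}
5 -> fault, frames {7,4,1,5}
1 -> hit
8 -> fault, evict 4, frames {7,1,5,8}
4 -> fault, evict 5, frames {7,1,8,4}
1 -> hit
4 -> hit
0 -> fault, evict 8, frames {7,1,4,0}
5 -> fault, evict 0, frames {7,1,4,5}
4 -> hit
7 -> hit
4 -> hit
7 -> hit
0 -> fault, evict 5, frames {7,1,4,0}
4 -> hit
Hits: 9.

9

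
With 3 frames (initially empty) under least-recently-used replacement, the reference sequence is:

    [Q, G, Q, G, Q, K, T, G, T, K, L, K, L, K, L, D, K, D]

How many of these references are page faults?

Q -> miss, frames [Q]
G -> miss, frames [Q, G]
Q -> hit
G -> hit
Q -> hit
K -> miss, frames [G, Q, K]
T -> miss, evict G, frames [Q, K, T]
G -> miss, evict Q, frames [K, T, G]
T -> hit
K -> hit
L -> miss, evict G, frames [T, K, L]
K -> hit
L -> hit
K -> hit
L -> hit
D -> miss, evict T, frames [K, L, D]
K -> hit
D -> hit
Page faults: 7.

7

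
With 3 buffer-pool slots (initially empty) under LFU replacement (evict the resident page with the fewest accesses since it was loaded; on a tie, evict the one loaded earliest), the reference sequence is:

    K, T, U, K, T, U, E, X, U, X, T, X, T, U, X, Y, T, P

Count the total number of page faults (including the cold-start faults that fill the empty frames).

K → fault, frames [K]
T → fault, frames [K, T]
U → fault, frames [K, T, U]
K → hit
T → hit
U → hit
E → fault, evict K, frames [T, U, E]
X → fault, evict E, frames [T, U, X]
U → hit
X → hit
T → hit
X → hit
T → hit
U → hit
X → hit
Y → fault, evict T, frames [U, X, Y]
T → fault, evict Y, frames [U, X, T]
P → fault, evict T, frames [U, X, P]
Page faults: 8.

8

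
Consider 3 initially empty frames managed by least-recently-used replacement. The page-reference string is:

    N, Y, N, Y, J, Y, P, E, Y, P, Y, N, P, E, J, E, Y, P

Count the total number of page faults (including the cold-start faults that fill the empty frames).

N → miss, frames (N)
Y → miss, frames (N Y)
N → hit
Y → hit
J → miss, frames (N Y J)
Y → hit
P → miss, evict N, frames (J Y P)
E → miss, evict J, frames (Y P E)
Y → hit
P → hit
Y → hit
N → miss, evict E, frames (P Y N)
P → hit
E → miss, evict Y, frames (N P E)
J → miss, evict N, frames (P E J)
E → hit
Y → miss, evict P, frames (J E Y)
P → miss, evict J, frames (E Y P)
Page faults: 10.

10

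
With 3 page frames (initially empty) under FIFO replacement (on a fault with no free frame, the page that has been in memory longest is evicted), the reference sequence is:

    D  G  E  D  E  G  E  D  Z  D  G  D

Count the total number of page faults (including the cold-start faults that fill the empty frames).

6

D -> fault, frames {D}
G -> fault, frames {D,G}
E -> fault, frames {D,G,E}
D -> hit
E -> hit
G -> hit
E -> hit
D -> hit
Z -> fault, evict D, frames {G,E,Z}
D -> fault, evict G, frames {E,Z,D}
G -> fault, evict E, frames {Z,D,G}
D -> hit
Page faults: 6.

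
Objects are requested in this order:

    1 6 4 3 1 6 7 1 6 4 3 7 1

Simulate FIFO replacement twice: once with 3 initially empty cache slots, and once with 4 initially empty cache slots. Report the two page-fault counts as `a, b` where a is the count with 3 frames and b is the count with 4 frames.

3 frames: F F F F F F F . . F F . F → 10 faults.
4 frames: F F F F . . F F F F F F F → 11 faults.
11 > 10: adding a frame increased faults — Belady's anomaly.

10, 11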